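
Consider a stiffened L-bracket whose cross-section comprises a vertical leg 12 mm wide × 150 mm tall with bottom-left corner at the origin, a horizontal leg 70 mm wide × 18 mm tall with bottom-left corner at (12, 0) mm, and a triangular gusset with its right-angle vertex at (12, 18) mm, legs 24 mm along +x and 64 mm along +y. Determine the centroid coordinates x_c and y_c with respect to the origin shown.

x_c = 22.30 mm, y_c = 46.12 mm

vertical leg: A = 12 × 150 = 1800.00, centroid at (6.00, 75.00).
horizontal leg: A = 70 × 18 = 1260.00, centroid at (47.00, 9.00).
gusset: A = ½·24·64 = 768.00, centroid at (20.00, 39.33).
ΣA = 3828.00 mm²
ΣAx_c = (1800.00)(6.00) + (1260.00)(47.00) + (768.00)(20.00) = 85380.00 mm³
ΣAy_c = (1800.00)(75.00) + (1260.00)(9.00) + (768.00)(39.33) = 176548.00 mm³
x_c = 85380.00 / 3828.00 = 22.30 mm
y_c = 176548.00 / 3828.00 = 46.12 mm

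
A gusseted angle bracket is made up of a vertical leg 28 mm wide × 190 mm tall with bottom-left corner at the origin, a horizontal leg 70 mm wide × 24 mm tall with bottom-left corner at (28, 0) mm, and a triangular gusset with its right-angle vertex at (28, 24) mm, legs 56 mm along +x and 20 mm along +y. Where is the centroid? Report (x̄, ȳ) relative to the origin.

x̄ = 27.31 mm, ȳ = 71.79 mm

Part | A | x̄ᵢ | ȳᵢ | A·x̄ᵢ | A·ȳᵢ
vertical leg | 5320.00 | 14.00 | 95.00 | 74480.00 | 505400.00
horizontal leg | 1680.00 | 63.00 | 12.00 | 105840.00 | 20160.00
gusset | 560.00 | 46.67 | 30.67 | 26133.33 | 17173.33
Σ | 7560.00 |  |  | 206453.33 | 542733.33
x̄ = 206453.33 / 7560.00 = 27.31 mm
ȳ = 542733.33 / 7560.00 = 71.79 mm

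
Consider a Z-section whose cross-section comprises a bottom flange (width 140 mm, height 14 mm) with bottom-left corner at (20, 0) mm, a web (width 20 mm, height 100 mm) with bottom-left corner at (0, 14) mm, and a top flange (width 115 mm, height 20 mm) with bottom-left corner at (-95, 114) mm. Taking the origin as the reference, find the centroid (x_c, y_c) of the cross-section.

bottom flange: A = 140 × 14 = 1960.00, centroid at (90.00, 7.00).
web: A = 20 × 100 = 2000.00, centroid at (10.00, 64.00).
top flange: A = 115 × 20 = 2300.00, centroid at (-37.50, 124.00).
ΣA = 6260.00 mm²
ΣAx_c = (1960.00)(90.00) + (2000.00)(10.00) + (2300.00)(-37.50) = 110150.00 mm³
ΣAy_c = (1960.00)(7.00) + (2000.00)(64.00) + (2300.00)(124.00) = 426920.00 mm³
x_c = 110150.00 / 6260.00 = 17.60 mm
y_c = 426920.00 / 6260.00 = 68.20 mm

x_c = 17.60 mm, y_c = 68.20 mm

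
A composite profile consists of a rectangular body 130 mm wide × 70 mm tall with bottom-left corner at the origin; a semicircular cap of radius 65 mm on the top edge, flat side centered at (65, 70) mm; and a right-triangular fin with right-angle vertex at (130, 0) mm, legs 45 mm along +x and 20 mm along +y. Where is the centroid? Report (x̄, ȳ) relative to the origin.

Part | A | x̄ᵢ | ȳᵢ | A·x̄ᵢ | A·ȳᵢ
rectangular body | 9100.00 | 65.00 | 35.00 | 591500.00 | 318500.00
semicircular top | 6636.61 | 65.00 | 97.59 | 431379.94 | 647646.35
triangular fin | 450.00 | 145.00 | 6.67 | 65250.00 | 3000.00
Σ | 16186.61 |  |  | 1088129.94 | 969146.35
x̄ = 1088129.94 / 16186.61 = 67.22 mm
ȳ = 969146.35 / 16186.61 = 59.87 mm

x̄ = 67.22 mm, ȳ = 59.87 mm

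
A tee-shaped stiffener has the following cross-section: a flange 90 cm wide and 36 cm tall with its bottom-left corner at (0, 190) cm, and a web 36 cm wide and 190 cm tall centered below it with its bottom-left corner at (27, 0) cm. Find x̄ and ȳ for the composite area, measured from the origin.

Part | A | x̄ᵢ | ȳᵢ | A·x̄ᵢ | A·ȳᵢ
web | 6840.00 | 45.00 | 95.00 | 307800.00 | 649800.00
flange | 3240.00 | 45.00 | 208.00 | 145800.00 | 673920.00
Σ | 10080.00 |  |  | 453600.00 | 1323720.00
x̄ = 453600.00 / 10080.00 = 45.00 cm
ȳ = 1323720.00 / 10080.00 = 131.32 cm

x̄ = 45.00 cm, ȳ = 131.32 cm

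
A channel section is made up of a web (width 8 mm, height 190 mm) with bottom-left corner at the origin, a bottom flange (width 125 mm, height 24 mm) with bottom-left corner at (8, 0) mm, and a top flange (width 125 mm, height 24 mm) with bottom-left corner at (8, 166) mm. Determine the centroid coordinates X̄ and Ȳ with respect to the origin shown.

web: A = 8 × 190 = 1520.00, centroid at (4.00, 95.00).
bottom flange: A = 125 × 24 = 3000.00, centroid at (70.50, 12.00).
top flange: A = 125 × 24 = 3000.00, centroid at (70.50, 178.00).
ΣA = 7520.00 mm², ΣAX̄ = 429080.00 mm³, ΣAȲ = 714400.00 mm³.
X̄ = 429080.00/7520.00 = 57.06 mm; Ȳ = 714400.00/7520.00 = 95.00 mm.

X̄ = 57.06 mm, Ȳ = 95.00 mm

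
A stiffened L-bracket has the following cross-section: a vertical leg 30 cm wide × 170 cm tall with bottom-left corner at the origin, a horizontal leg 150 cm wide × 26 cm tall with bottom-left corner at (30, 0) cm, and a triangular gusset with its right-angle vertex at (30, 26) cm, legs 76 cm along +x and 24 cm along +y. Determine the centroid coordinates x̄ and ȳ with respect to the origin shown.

x̄ = 54.12 cm, ȳ = 51.98 cm

Part | A | x̄ᵢ | ȳᵢ | A·x̄ᵢ | A·ȳᵢ
vertical leg | 5100.00 | 15.00 | 85.00 | 76500.00 | 433500.00
horizontal leg | 3900.00 | 105.00 | 13.00 | 409500.00 | 50700.00
gusset | 912.00 | 55.33 | 34.00 | 50464.00 | 31008.00
Σ | 9912.00 |  |  | 536464.00 | 515208.00
x̄ = 536464.00 / 9912.00 = 54.12 cm
ȳ = 515208.00 / 9912.00 = 51.98 cm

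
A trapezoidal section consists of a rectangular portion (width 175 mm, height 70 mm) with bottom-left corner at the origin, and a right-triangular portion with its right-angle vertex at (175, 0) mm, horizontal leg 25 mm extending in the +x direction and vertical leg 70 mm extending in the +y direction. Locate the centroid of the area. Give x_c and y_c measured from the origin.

rectangular portion: A = 175 × 70 = 12250.00, centroid at (87.50, 35.00).
triangular portion: A = ½·25·70 = 875.00, centroid at (183.33, 23.33).
ΣA = 13125.00 mm²
ΣAx_c = (12250.00)(87.50) + (875.00)(183.33) = 1232291.67 mm³
ΣAy_c = (12250.00)(35.00) + (875.00)(23.33) = 449166.67 mm³
x_c = 1232291.67 / 13125.00 = 93.89 mm
y_c = 449166.67 / 13125.00 = 34.22 mm

x_c = 93.89 mm, y_c = 34.22 mm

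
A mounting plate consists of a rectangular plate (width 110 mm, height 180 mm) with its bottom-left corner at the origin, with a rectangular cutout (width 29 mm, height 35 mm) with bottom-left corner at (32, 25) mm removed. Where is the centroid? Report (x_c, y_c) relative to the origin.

Part | A | x̄ᵢ | ȳᵢ | A·x̄ᵢ | A·ȳᵢ
plate | 19800.00 | 55.00 | 90.00 | 1089000.00 | 1782000.00
hole | -1015.00 | 46.50 | 42.50 | -47197.50 | -43137.50
Σ | 18785.00 |  |  | 1041802.50 | 1738862.50
x_c = 1041802.50 / 18785.00 = 55.46 mm
y_c = 1738862.50 / 18785.00 = 92.57 mm

x_c = 55.46 mm, y_c = 92.57 mm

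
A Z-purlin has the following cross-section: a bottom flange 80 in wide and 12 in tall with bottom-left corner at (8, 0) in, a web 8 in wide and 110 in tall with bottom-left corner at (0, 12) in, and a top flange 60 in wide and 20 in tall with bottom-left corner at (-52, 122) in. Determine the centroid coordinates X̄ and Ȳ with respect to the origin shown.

X̄ = 7.63 in, Ȳ = 73.39 in

bottom flange: A = 80 × 12 = 960.00, centroid at (48.00, 6.00).
web: A = 8 × 110 = 880.00, centroid at (4.00, 67.00).
top flange: A = 60 × 20 = 1200.00, centroid at (-22.00, 132.00).
ΣA = 3040.00 in²
ΣAX̄ = (960.00)(48.00) + (880.00)(4.00) + (1200.00)(-22.00) = 23200.00 in³
ΣAȲ = (960.00)(6.00) + (880.00)(67.00) + (1200.00)(132.00) = 223120.00 in³
X̄ = 23200.00 / 3040.00 = 7.63 in
Ȳ = 223120.00 / 3040.00 = 73.39 in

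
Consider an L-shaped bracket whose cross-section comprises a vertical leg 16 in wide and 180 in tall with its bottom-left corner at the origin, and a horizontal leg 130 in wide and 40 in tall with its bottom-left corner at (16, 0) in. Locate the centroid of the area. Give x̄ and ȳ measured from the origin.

vertical leg: A = 16 × 180 = 2880.00, centroid at (8.00, 90.00).
horizontal leg: A = 130 × 40 = 5200.00, centroid at (81.00, 20.00).
ΣA = 8080.00 in²
ΣAx̄ = (2880.00)(8.00) + (5200.00)(81.00) = 444240.00 in³
ΣAȳ = (2880.00)(90.00) + (5200.00)(20.00) = 363200.00 in³
x̄ = 444240.00 / 8080.00 = 54.98 in
ȳ = 363200.00 / 8080.00 = 44.95 in

x̄ = 54.98 in, ȳ = 44.95 in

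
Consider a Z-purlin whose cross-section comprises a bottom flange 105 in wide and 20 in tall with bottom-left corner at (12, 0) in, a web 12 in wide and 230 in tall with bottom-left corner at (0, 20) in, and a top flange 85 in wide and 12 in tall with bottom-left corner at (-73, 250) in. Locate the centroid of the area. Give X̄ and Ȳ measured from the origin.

bottom flange: A = 105 × 20 = 2100.00, centroid at (64.50, 10.00).
web: A = 12 × 230 = 2760.00, centroid at (6.00, 135.00).
top flange: A = 85 × 12 = 1020.00, centroid at (-30.50, 256.00).
ΣA = 5880.00 in²
ΣAX̄ = (2100.00)(64.50) + (2760.00)(6.00) + (1020.00)(-30.50) = 120900.00 in³
ΣAȲ = (2100.00)(10.00) + (2760.00)(135.00) + (1020.00)(256.00) = 654720.00 in³
X̄ = 120900.00 / 5880.00 = 20.56 in
Ȳ = 654720.00 / 5880.00 = 111.35 in

X̄ = 20.56 in, Ȳ = 111.35 in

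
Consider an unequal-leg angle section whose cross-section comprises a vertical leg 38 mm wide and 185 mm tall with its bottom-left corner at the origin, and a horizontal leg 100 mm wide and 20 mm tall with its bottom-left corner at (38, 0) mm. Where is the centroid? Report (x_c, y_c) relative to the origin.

x_c = 34.28 mm, y_c = 74.23 mm

Part | A | x̄ᵢ | ȳᵢ | A·x̄ᵢ | A·ȳᵢ
vertical leg | 7030.00 | 19.00 | 92.50 | 133570.00 | 650275.00
horizontal leg | 2000.00 | 88.00 | 10.00 | 176000.00 | 20000.00
Σ | 9030.00 |  |  | 309570.00 | 670275.00
x_c = 309570.00 / 9030.00 = 34.28 mm
y_c = 670275.00 / 9030.00 = 74.23 mm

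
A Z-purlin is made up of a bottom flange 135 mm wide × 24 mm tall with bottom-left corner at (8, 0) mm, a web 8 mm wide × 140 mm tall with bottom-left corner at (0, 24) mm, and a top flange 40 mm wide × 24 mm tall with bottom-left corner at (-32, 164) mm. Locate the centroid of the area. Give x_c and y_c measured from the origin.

bottom flange: A = 135 × 24 = 3240.00, centroid at (75.50, 12.00).
web: A = 8 × 140 = 1120.00, centroid at (4.00, 94.00).
top flange: A = 40 × 24 = 960.00, centroid at (-12.00, 176.00).
ΣA = 5320.00 mm²
ΣAx_c = (3240.00)(75.50) + (1120.00)(4.00) + (960.00)(-12.00) = 237580.00 mm³
ΣAy_c = (3240.00)(12.00) + (1120.00)(94.00) + (960.00)(176.00) = 313120.00 mm³
x_c = 237580.00 / 5320.00 = 44.66 mm
y_c = 313120.00 / 5320.00 = 58.86 mm

x_c = 44.66 mm, y_c = 58.86 mm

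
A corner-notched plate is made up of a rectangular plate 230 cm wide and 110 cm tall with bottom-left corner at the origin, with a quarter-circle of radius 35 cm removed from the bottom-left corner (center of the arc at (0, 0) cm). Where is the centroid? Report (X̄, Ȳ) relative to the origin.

plate: A = 230 × 110 = 25300.00, centroid at (115.00, 55.00).
removed quarter-circle: A = −¼π·35² = -962.11, centroid at (14.85, 14.85).
ΣA = 24337.89 cm², ΣAX̄ = 2895208.33 cm³, ΣAȲ = 1377208.33 cm³.
X̄ = 2895208.33/24337.89 = 118.96 cm; Ȳ = 1377208.33/24337.89 = 56.59 cm.

X̄ = 118.96 cm, Ȳ = 56.59 cm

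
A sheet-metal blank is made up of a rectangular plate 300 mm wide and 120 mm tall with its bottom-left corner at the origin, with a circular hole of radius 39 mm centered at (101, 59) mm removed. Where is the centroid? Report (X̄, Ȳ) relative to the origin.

X̄ = 157.50 mm, Ȳ = 60.15 mm

plate: A = 300 × 120 = 36000.00, centroid at (150.00, 60.00).
hole: A = −π·39² = -4778.36, centroid at (101.00, 59.00).
ΣA = 31221.64 mm², ΣAX̄ = 4917385.39 mm³, ΣAȲ = 1878076.62 mm³.
X̄ = 4917385.39/31221.64 = 157.50 mm; Ȳ = 1878076.62/31221.64 = 60.15 mm.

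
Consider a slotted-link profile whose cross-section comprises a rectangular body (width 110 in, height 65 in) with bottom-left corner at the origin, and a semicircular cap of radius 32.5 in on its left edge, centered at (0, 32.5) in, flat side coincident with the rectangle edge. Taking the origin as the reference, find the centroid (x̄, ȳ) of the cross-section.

rectangular body: A = 110 × 65 = 7150.00, centroid at (55.00, 32.50).
semicircular end: A = ½π·32.5² = 1659.15, centroid at (-13.79, 32.50).
ΣA = 8809.15 in²
ΣAx̄ = (7150.00)(55.00) + (1659.15)(-13.79) = 370364.58 in³
ΣAȳ = (7150.00)(32.50) + (1659.15)(32.50) = 286297.49 in³
x̄ = 370364.58 / 8809.15 = 42.04 in
ȳ = 286297.49 / 8809.15 = 32.50 in

x̄ = 42.04 in, ȳ = 32.50 in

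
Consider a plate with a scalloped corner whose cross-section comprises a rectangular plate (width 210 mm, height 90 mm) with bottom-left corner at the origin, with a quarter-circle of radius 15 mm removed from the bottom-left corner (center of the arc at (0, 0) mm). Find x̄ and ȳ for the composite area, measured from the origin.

plate: A = 210 × 90 = 18900.00, centroid at (105.00, 45.00).
removed quarter-circle: A = −¼π·15² = -176.71, centroid at (6.37, 6.37).
ΣA = 18723.29 mm²
ΣAx̄ = (18900.00)(105.00) + (-176.71)(6.37) = 1983375.00 mm³
ΣAȳ = (18900.00)(45.00) + (-176.71)(6.37) = 849375.00 mm³
x̄ = 1983375.00 / 18723.29 = 105.93 mm
ȳ = 849375.00 / 18723.29 = 45.36 mm

x̄ = 105.93 mm, ȳ = 45.36 mm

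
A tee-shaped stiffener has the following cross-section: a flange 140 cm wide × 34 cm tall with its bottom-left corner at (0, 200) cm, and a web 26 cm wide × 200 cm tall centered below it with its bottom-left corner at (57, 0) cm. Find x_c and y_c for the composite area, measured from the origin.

web: A = 26 × 200 = 5200.00, centroid at (70.00, 100.00).
flange: A = 140 × 34 = 4760.00, centroid at (70.00, 217.00).
ΣA = 9960.00 cm²
ΣAx_c = (5200.00)(70.00) + (4760.00)(70.00) = 697200.00 cm³
ΣAy_c = (5200.00)(100.00) + (4760.00)(217.00) = 1552920.00 cm³
x_c = 697200.00 / 9960.00 = 70.00 cm
y_c = 1552920.00 / 9960.00 = 155.92 cm

x_c = 70.00 cm, y_c = 155.92 cm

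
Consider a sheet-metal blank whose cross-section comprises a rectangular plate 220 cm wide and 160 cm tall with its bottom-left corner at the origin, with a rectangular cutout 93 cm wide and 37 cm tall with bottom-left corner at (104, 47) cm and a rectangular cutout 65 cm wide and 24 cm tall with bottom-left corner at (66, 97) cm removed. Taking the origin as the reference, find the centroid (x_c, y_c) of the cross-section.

Part | A | x̄ᵢ | ȳᵢ | A·x̄ᵢ | A·ȳᵢ
plate | 35200.00 | 110.00 | 80.00 | 3872000.00 | 2816000.00
hole 1 | -3441.00 | 150.50 | 65.50 | -517870.50 | -225385.50
hole 2 | -1560.00 | 98.50 | 109.00 | -153660.00 | -170040.00
Σ | 30199.00 |  |  | 3200469.50 | 2420574.50
x_c = 3200469.50 / 30199.00 = 105.98 cm
y_c = 2420574.50 / 30199.00 = 80.15 cm

x_c = 105.98 cm, y_c = 80.15 cm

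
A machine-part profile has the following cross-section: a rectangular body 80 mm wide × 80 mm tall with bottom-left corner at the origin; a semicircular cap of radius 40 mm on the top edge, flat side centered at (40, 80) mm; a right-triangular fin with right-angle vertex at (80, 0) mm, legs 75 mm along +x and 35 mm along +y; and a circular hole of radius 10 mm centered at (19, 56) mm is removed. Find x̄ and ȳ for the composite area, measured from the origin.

rectangular body: A = 80 × 80 = 6400.00, centroid at (40.00, 40.00).
semicircular top: A = ½π·40² = 2513.27, centroid at (40.00, 96.98).
triangular fin: A = ½·75·35 = 1312.50, centroid at (105.00, 11.67).
hole: A = −π·10² = -314.16, centroid at (19.00, 56.00).
ΣA = 9911.61 mm², ΣAx̄ = 488374.44 mm³, ΣAȳ = 497448.18 mm³.
x̄ = 488374.44/9911.61 = 49.27 mm; ȳ = 497448.18/9911.61 = 50.19 mm.

x̄ = 49.27 mm, ȳ = 50.19 mm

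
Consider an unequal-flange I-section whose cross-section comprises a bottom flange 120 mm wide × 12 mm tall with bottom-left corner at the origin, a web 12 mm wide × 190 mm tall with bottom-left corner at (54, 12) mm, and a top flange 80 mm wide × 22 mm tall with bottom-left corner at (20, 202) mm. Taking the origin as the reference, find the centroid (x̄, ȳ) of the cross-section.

Part | A | x̄ᵢ | ȳᵢ | A·x̄ᵢ | A·ȳᵢ
bottom flange | 1440.00 | 60.00 | 6.00 | 86400.00 | 8640.00
web | 2280.00 | 60.00 | 107.00 | 136800.00 | 243960.00
top flange | 1760.00 | 60.00 | 213.00 | 105600.00 | 374880.00
Σ | 5480.00 |  |  | 328800.00 | 627480.00
x̄ = 328800.00 / 5480.00 = 60.00 mm
ȳ = 627480.00 / 5480.00 = 114.50 mm

x̄ = 60.00 mm, ȳ = 114.50 mm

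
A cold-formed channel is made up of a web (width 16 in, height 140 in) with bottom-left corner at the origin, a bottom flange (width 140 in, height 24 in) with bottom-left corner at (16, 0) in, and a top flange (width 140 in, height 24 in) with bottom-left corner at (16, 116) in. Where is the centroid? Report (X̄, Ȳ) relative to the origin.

X̄ = 66.50 in, Ȳ = 70.00 in

Part | A | x̄ᵢ | ȳᵢ | A·x̄ᵢ | A·ȳᵢ
web | 2240.00 | 8.00 | 70.00 | 17920.00 | 156800.00
bottom flange | 3360.00 | 86.00 | 12.00 | 288960.00 | 40320.00
top flange | 3360.00 | 86.00 | 128.00 | 288960.00 | 430080.00
Σ | 8960.00 |  |  | 595840.00 | 627200.00
X̄ = 595840.00 / 8960.00 = 66.50 in
Ȳ = 627200.00 / 8960.00 = 70.00 in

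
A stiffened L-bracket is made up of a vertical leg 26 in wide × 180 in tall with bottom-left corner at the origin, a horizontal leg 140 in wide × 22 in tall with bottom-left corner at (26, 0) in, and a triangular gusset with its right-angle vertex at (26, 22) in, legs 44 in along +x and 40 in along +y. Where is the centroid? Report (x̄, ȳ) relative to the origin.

Part | A | x̄ᵢ | ȳᵢ | A·x̄ᵢ | A·ȳᵢ
vertical leg | 4680.00 | 13.00 | 90.00 | 60840.00 | 421200.00
horizontal leg | 3080.00 | 96.00 | 11.00 | 295680.00 | 33880.00
gusset | 880.00 | 40.67 | 35.33 | 35786.67 | 31093.33
Σ | 8640.00 |  |  | 392306.67 | 486173.33
x̄ = 392306.67 / 8640.00 = 45.41 in
ȳ = 486173.33 / 8640.00 = 56.27 in

x̄ = 45.41 in, ȳ = 56.27 in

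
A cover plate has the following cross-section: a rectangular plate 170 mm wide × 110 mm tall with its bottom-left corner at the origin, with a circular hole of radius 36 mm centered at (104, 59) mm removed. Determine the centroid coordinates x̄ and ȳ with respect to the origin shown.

Part | A | x̄ᵢ | ȳᵢ | A·x̄ᵢ | A·ȳᵢ
plate | 18700.00 | 85.00 | 55.00 | 1589500.00 | 1028500.00
hole | -4071.50 | 104.00 | 59.00 | -423436.42 | -240218.74
Σ | 14628.50 |  |  | 1166063.58 | 788281.26
x̄ = 1166063.58 / 14628.50 = 79.71 mm
ȳ = 788281.26 / 14628.50 = 53.89 mm

x̄ = 79.71 mm, ȳ = 53.89 mm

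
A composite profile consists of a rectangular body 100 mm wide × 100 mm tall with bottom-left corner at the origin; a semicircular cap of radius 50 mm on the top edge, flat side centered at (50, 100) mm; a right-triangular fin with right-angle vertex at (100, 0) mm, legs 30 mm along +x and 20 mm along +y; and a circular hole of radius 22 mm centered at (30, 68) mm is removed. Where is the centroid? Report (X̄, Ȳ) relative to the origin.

X̄ = 53.81 mm, Ȳ = 68.83 mm

Part | A | x̄ᵢ | ȳᵢ | A·x̄ᵢ | A·ȳᵢ
rectangular body | 10000.00 | 50.00 | 50.00 | 500000.00 | 500000.00
semicircular top | 3926.99 | 50.00 | 121.22 | 196349.54 | 476032.42
triangular fin | 300.00 | 110.00 | 6.67 | 33000.00 | 2000.00
hole | -1520.53 | 30.00 | 68.00 | -45615.93 | -103396.10
Σ | 12706.46 |  |  | 683733.62 | 874636.32
X̄ = 683733.62 / 12706.46 = 53.81 mm
Ȳ = 874636.32 / 12706.46 = 68.83 mm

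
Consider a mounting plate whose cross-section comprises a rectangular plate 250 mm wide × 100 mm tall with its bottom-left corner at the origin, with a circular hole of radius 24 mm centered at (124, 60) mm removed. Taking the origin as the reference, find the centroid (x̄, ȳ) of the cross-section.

x̄ = 125.08 mm, ȳ = 49.22 mm

plate: A = 250 × 100 = 25000.00, centroid at (125.00, 50.00).
hole: A = −π·24² = -1809.56, centroid at (124.00, 60.00).
ΣA = 23190.44 mm²
ΣAx̄ = (25000.00)(125.00) + (-1809.56)(124.00) = 2900614.89 mm³
ΣAȳ = (25000.00)(50.00) + (-1809.56)(60.00) = 1141426.56 mm³
x̄ = 2900614.89 / 23190.44 = 125.08 mm
ȳ = 1141426.56 / 23190.44 = 49.22 mm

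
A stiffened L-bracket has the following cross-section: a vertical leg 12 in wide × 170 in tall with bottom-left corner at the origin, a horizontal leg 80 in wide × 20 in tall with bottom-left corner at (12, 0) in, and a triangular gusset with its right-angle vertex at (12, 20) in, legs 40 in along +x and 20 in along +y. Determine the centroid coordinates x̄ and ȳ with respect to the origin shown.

x̄ = 26.13 in, ȳ = 49.52 in

Part | A | x̄ᵢ | ȳᵢ | A·x̄ᵢ | A·ȳᵢ
vertical leg | 2040.00 | 6.00 | 85.00 | 12240.00 | 173400.00
horizontal leg | 1600.00 | 52.00 | 10.00 | 83200.00 | 16000.00
gusset | 400.00 | 25.33 | 26.67 | 10133.33 | 10666.67
Σ | 4040.00 |  |  | 105573.33 | 200066.67
x̄ = 105573.33 / 4040.00 = 26.13 in
ȳ = 200066.67 / 4040.00 = 49.52 in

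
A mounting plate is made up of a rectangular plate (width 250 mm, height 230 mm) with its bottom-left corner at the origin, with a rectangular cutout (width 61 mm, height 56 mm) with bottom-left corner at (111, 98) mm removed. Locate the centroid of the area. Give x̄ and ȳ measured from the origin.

plate: A = 250 × 230 = 57500.00, centroid at (125.00, 115.00).
hole: A = −(61 × 56) = -3416.00, centroid at (141.50, 126.00).
ΣA = 54084.00 mm²
ΣAx̄ = (57500.00)(125.00) + (-3416.00)(141.50) = 6704136.00 mm³
ΣAȳ = (57500.00)(115.00) + (-3416.00)(126.00) = 6182084.00 mm³
x̄ = 6704136.00 / 54084.00 = 123.96 mm
ȳ = 6182084.00 / 54084.00 = 114.31 mm

x̄ = 123.96 mm, ȳ = 114.31 mm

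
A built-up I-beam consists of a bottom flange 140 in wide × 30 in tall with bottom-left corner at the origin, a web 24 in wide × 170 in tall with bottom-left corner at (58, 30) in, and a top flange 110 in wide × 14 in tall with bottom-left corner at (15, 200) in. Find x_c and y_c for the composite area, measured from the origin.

Part | A | x̄ᵢ | ȳᵢ | A·x̄ᵢ | A·ȳᵢ
bottom flange | 4200.00 | 70.00 | 15.00 | 294000.00 | 63000.00
web | 4080.00 | 70.00 | 115.00 | 285600.00 | 469200.00
top flange | 1540.00 | 70.00 | 207.00 | 107800.00 | 318780.00
Σ | 9820.00 |  |  | 687400.00 | 850980.00
x_c = 687400.00 / 9820.00 = 70.00 in
y_c = 850980.00 / 9820.00 = 86.66 in

x_c = 70.00 in, y_c = 86.66 in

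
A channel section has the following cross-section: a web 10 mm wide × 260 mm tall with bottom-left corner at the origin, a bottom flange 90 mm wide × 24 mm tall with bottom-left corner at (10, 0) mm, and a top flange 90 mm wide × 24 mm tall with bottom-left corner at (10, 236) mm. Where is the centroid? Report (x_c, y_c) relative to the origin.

web: A = 10 × 260 = 2600.00, centroid at (5.00, 130.00).
bottom flange: A = 90 × 24 = 2160.00, centroid at (55.00, 12.00).
top flange: A = 90 × 24 = 2160.00, centroid at (55.00, 248.00).
ΣA = 6920.00 mm², ΣAx_c = 250600.00 mm³, ΣAy_c = 899600.00 mm³.
x_c = 250600.00/6920.00 = 36.21 mm; y_c = 899600.00/6920.00 = 130.00 mm.

x_c = 36.21 mm, y_c = 130.00 mm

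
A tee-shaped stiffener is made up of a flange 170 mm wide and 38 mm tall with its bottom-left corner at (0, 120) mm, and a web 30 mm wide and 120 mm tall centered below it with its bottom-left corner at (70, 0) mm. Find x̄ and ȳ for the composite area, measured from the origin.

Part | A | x̄ᵢ | ȳᵢ | A·x̄ᵢ | A·ȳᵢ
web | 3600.00 | 85.00 | 60.00 | 306000.00 | 216000.00
flange | 6460.00 | 85.00 | 139.00 | 549100.00 | 897940.00
Σ | 10060.00 |  |  | 855100.00 | 1113940.00
x̄ = 855100.00 / 10060.00 = 85.00 mm
ȳ = 1113940.00 / 10060.00 = 110.73 mm

x̄ = 85.00 mm, ȳ = 110.73 mm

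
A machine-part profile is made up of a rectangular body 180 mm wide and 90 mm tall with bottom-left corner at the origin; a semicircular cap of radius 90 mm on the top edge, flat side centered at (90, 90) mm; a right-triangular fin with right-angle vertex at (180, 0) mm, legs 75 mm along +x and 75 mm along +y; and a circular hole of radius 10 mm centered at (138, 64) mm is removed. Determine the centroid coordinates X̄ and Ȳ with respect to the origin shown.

rectangular body: A = 180 × 90 = 16200.00, centroid at (90.00, 45.00).
semicircular top: A = ½π·90² = 12723.45, centroid at (90.00, 128.20).
triangular fin: A = ½·75·75 = 2812.50, centroid at (205.00, 25.00).
hole: A = −π·10² = -314.16, centroid at (138.00, 64.00).
ΣA = 31421.79 mm²
ΣAX̄ = (16200.00)(90.00) + (12723.45)(90.00) + (2812.50)(205.00) + (-314.16)(138.00) = 3136319.04 mm³
ΣAȲ = (16200.00)(45.00) + (12723.45)(128.20) + (2812.50)(25.00) + (-314.16)(64.00) = 2410316.83 mm³
X̄ = 3136319.04 / 31421.79 = 99.81 mm
Ȳ = 2410316.83 / 31421.79 = 76.71 mm

X̄ = 99.81 mm, Ȳ = 76.71 mm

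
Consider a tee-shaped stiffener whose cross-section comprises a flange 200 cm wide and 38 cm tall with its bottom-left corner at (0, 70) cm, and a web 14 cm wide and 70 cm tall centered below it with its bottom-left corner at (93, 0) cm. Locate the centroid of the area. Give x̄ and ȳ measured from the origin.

x̄ = 100.00 cm, ȳ = 82.83 cm

web: A = 14 × 70 = 980.00, centroid at (100.00, 35.00).
flange: A = 200 × 38 = 7600.00, centroid at (100.00, 89.00).
ΣA = 8580.00 cm²
ΣAx̄ = (980.00)(100.00) + (7600.00)(100.00) = 858000.00 cm³
ΣAȳ = (980.00)(35.00) + (7600.00)(89.00) = 710700.00 cm³
x̄ = 858000.00 / 8580.00 = 100.00 cm
ȳ = 710700.00 / 8580.00 = 82.83 cm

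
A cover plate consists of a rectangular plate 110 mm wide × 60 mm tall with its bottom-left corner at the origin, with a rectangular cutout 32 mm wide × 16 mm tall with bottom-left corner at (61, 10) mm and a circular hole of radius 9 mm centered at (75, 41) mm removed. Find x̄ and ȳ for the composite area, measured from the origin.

x̄ = 52.20 mm, ȳ = 30.57 mm

plate: A = 110 × 60 = 6600.00, centroid at (55.00, 30.00).
hole 1: A = −(32 × 16) = -512.00, centroid at (77.00, 18.00).
hole 2: A = −π·9² = -254.47, centroid at (75.00, 41.00).
ΣA = 5833.53 mm², ΣAx̄ = 304490.82 mm³, ΣAȳ = 178350.77 mm³.
x̄ = 304490.82/5833.53 = 52.20 mm; ȳ = 178350.77/5833.53 = 30.57 mm.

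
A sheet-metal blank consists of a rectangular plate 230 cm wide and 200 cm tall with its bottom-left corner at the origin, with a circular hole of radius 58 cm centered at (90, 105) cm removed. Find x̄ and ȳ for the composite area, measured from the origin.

x̄ = 122.46 cm, ȳ = 98.51 cm

plate: A = 230 × 200 = 46000.00, centroid at (115.00, 100.00).
hole: A = −π·58² = -10568.32, centroid at (90.00, 105.00).
ΣA = 35431.68 cm², ΣAx̄ = 4338851.41 cm³, ΣAȳ = 3490326.64 cm³.
x̄ = 4338851.41/35431.68 = 122.46 cm; ȳ = 3490326.64/35431.68 = 98.51 cm.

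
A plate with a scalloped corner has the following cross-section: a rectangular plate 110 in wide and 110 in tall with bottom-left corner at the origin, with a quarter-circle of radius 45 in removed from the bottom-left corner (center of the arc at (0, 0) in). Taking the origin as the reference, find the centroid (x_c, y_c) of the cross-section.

plate: A = 110 × 110 = 12100.00, centroid at (55.00, 55.00).
removed quarter-circle: A = −¼π·45² = -1590.43, centroid at (19.10, 19.10).
ΣA = 10509.57 in²
ΣAx_c = (12100.00)(55.00) + (-1590.43)(19.10) = 635125.00 in³
ΣAy_c = (12100.00)(55.00) + (-1590.43)(19.10) = 635125.00 in³
x_c = 635125.00 / 10509.57 = 60.43 in
y_c = 635125.00 / 10509.57 = 60.43 in

x_c = 60.43 in, y_c = 60.43 in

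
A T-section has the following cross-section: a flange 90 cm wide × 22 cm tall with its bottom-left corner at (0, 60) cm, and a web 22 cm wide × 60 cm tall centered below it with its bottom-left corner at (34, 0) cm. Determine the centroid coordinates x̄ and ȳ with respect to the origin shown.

x̄ = 45.00 cm, ȳ = 54.60 cm

web: A = 22 × 60 = 1320.00, centroid at (45.00, 30.00).
flange: A = 90 × 22 = 1980.00, centroid at (45.00, 71.00).
ΣA = 3300.00 cm², ΣAx̄ = 148500.00 cm³, ΣAȳ = 180180.00 cm³.
x̄ = 148500.00/3300.00 = 45.00 cm; ȳ = 180180.00/3300.00 = 54.60 cm.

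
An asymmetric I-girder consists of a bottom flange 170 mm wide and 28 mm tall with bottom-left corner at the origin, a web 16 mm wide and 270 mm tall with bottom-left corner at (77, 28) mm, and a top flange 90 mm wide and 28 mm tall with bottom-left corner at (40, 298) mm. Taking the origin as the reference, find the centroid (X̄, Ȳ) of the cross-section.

bottom flange: A = 170 × 28 = 4760.00, centroid at (85.00, 14.00).
web: A = 16 × 270 = 4320.00, centroid at (85.00, 163.00).
top flange: A = 90 × 28 = 2520.00, centroid at (85.00, 312.00).
ΣA = 11600.00 mm², ΣAX̄ = 986000.00 mm³, ΣAȲ = 1557040.00 mm³.
X̄ = 986000.00/11600.00 = 85.00 mm; Ȳ = 1557040.00/11600.00 = 134.23 mm.

X̄ = 85.00 mm, Ȳ = 134.23 mm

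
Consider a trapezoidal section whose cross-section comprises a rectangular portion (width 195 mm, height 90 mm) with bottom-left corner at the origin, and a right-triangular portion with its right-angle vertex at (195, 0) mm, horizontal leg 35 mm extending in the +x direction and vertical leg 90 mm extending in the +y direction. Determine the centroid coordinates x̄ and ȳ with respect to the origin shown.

Part | A | x̄ᵢ | ȳᵢ | A·x̄ᵢ | A·ȳᵢ
rectangular portion | 17550.00 | 97.50 | 45.00 | 1711125.00 | 789750.00
triangular portion | 1575.00 | 206.67 | 30.00 | 325500.00 | 47250.00
Σ | 19125.00 |  |  | 2036625.00 | 837000.00
x̄ = 2036625.00 / 19125.00 = 106.49 mm
ȳ = 837000.00 / 19125.00 = 43.76 mm

x̄ = 106.49 mm, ȳ = 43.76 mm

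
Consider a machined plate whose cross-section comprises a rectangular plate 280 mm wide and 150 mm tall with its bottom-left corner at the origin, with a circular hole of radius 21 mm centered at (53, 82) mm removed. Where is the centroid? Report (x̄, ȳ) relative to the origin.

x̄ = 142.97 mm, ȳ = 74.76 mm

Part | A | x̄ᵢ | ȳᵢ | A·x̄ᵢ | A·ȳᵢ
plate | 42000.00 | 140.00 | 75.00 | 5880000.00 | 3150000.00
hole | -1385.44 | 53.00 | 82.00 | -73428.45 | -113606.27
Σ | 40614.56 |  |  | 5806571.55 | 3036393.73
x̄ = 5806571.55 / 40614.56 = 142.97 mm
ȳ = 3036393.73 / 40614.56 = 74.76 mm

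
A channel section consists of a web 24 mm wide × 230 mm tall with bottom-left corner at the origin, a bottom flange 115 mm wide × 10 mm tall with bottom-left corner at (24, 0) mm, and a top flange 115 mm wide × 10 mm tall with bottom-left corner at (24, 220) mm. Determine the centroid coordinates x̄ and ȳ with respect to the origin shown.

web: A = 24 × 230 = 5520.00, centroid at (12.00, 115.00).
bottom flange: A = 115 × 10 = 1150.00, centroid at (81.50, 5.00).
top flange: A = 115 × 10 = 1150.00, centroid at (81.50, 225.00).
ΣA = 7820.00 mm², ΣAx̄ = 253690.00 mm³, ΣAȳ = 899300.00 mm³.
x̄ = 253690.00/7820.00 = 32.44 mm; ȳ = 899300.00/7820.00 = 115.00 mm.

x̄ = 32.44 mm, ȳ = 115.00 mm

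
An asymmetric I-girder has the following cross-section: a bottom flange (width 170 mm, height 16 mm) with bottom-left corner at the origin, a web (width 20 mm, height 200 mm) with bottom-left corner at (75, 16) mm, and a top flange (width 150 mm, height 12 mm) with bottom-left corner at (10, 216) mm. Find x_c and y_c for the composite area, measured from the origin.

bottom flange: A = 170 × 16 = 2720.00, centroid at (85.00, 8.00).
web: A = 20 × 200 = 4000.00, centroid at (85.00, 116.00).
top flange: A = 150 × 12 = 1800.00, centroid at (85.00, 222.00).
ΣA = 8520.00 mm²
ΣAx_c = (2720.00)(85.00) + (4000.00)(85.00) + (1800.00)(85.00) = 724200.00 mm³
ΣAy_c = (2720.00)(8.00) + (4000.00)(116.00) + (1800.00)(222.00) = 885360.00 mm³
x_c = 724200.00 / 8520.00 = 85.00 mm
y_c = 885360.00 / 8520.00 = 103.92 mm

x_c = 85.00 mm, y_c = 103.92 mm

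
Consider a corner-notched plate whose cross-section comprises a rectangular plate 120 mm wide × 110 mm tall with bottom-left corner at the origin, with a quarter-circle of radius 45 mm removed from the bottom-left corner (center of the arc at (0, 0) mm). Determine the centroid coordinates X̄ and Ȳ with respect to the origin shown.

X̄ = 65.60 mm, Ȳ = 59.92 mm

plate: A = 120 × 110 = 13200.00, centroid at (60.00, 55.00).
removed quarter-circle: A = −¼π·45² = -1590.43, centroid at (19.10, 19.10).
ΣA = 11609.57 mm²
ΣAX̄ = (13200.00)(60.00) + (-1590.43)(19.10) = 761625.00 mm³
ΣAȲ = (13200.00)(55.00) + (-1590.43)(19.10) = 695625.00 mm³
X̄ = 761625.00 / 11609.57 = 65.60 mm
Ȳ = 695625.00 / 11609.57 = 59.92 mm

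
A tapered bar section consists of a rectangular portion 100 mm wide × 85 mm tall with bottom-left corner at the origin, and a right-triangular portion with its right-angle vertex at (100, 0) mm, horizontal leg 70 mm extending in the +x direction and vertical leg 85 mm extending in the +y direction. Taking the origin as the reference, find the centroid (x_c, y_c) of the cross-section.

x_c = 69.01 mm, y_c = 38.83 mm

rectangular portion: A = 100 × 85 = 8500.00, centroid at (50.00, 42.50).
triangular portion: A = ½·70·85 = 2975.00, centroid at (123.33, 28.33).
ΣA = 11475.00 mm², ΣAx_c = 791916.67 mm³, ΣAy_c = 445541.67 mm³.
x_c = 791916.67/11475.00 = 69.01 mm; y_c = 445541.67/11475.00 = 38.83 mm.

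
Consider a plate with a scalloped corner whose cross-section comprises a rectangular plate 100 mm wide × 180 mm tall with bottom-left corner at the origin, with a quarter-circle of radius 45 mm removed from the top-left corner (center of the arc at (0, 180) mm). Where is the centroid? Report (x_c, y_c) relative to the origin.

plate: A = 100 × 180 = 18000.00, centroid at (50.00, 90.00).
removed quarter-circle: A = −¼π·45² = -1590.43, centroid at (19.10, 160.90).
ΣA = 16409.57 mm², ΣAx_c = 869625.00 mm³, ΣAy_c = 1364097.37 mm³.
x_c = 869625.00/16409.57 = 52.99 mm; y_c = 1364097.37/16409.57 = 83.13 mm.

x_c = 52.99 mm, y_c = 83.13 mm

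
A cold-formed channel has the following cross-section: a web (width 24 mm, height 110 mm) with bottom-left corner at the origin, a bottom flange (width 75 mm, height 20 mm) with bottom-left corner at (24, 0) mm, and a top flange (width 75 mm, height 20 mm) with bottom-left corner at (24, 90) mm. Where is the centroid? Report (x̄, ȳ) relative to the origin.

web: A = 24 × 110 = 2640.00, centroid at (12.00, 55.00).
bottom flange: A = 75 × 20 = 1500.00, centroid at (61.50, 10.00).
top flange: A = 75 × 20 = 1500.00, centroid at (61.50, 100.00).
ΣA = 5640.00 mm²
ΣAx̄ = (2640.00)(12.00) + (1500.00)(61.50) + (1500.00)(61.50) = 216180.00 mm³
ΣAȳ = (2640.00)(55.00) + (1500.00)(10.00) + (1500.00)(100.00) = 310200.00 mm³
x̄ = 216180.00 / 5640.00 = 38.33 mm
ȳ = 310200.00 / 5640.00 = 55.00 mm

x̄ = 38.33 mm, ȳ = 55.00 mm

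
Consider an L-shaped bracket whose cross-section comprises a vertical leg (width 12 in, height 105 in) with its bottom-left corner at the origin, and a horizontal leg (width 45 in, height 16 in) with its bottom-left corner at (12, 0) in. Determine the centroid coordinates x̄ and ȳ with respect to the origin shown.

x̄ = 16.36 in, ȳ = 36.32 in

vertical leg: A = 12 × 105 = 1260.00, centroid at (6.00, 52.50).
horizontal leg: A = 45 × 16 = 720.00, centroid at (34.50, 8.00).
ΣA = 1980.00 in²
ΣAx̄ = (1260.00)(6.00) + (720.00)(34.50) = 32400.00 in³
ΣAȳ = (1260.00)(52.50) + (720.00)(8.00) = 71910.00 in³
x̄ = 32400.00 / 1980.00 = 16.36 in
ȳ = 71910.00 / 1980.00 = 36.32 in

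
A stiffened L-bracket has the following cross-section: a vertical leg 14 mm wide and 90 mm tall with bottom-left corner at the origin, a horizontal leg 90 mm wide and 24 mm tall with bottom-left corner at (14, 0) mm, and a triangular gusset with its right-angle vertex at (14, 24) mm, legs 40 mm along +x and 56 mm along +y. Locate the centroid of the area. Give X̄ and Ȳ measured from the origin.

vertical leg: A = 14 × 90 = 1260.00, centroid at (7.00, 45.00).
horizontal leg: A = 90 × 24 = 2160.00, centroid at (59.00, 12.00).
gusset: A = ½·40·56 = 1120.00, centroid at (27.33, 42.67).
ΣA = 4540.00 mm²
ΣAX̄ = (1260.00)(7.00) + (2160.00)(59.00) + (1120.00)(27.33) = 166873.33 mm³
ΣAȲ = (1260.00)(45.00) + (2160.00)(12.00) + (1120.00)(42.67) = 130406.67 mm³
X̄ = 166873.33 / 4540.00 = 36.76 mm
Ȳ = 130406.67 / 4540.00 = 28.72 mm

X̄ = 36.76 mm, Ȳ = 28.72 mm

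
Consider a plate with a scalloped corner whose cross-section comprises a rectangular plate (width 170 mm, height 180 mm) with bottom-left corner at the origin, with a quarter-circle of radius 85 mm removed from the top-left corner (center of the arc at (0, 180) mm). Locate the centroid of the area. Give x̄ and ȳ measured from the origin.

plate: A = 170 × 180 = 30600.00, centroid at (85.00, 90.00).
removed quarter-circle: A = −¼π·85² = -5674.50, centroid at (36.08, 143.92).
ΣA = 24925.50 mm², ΣAx̄ = 2396291.67 mm³, ΣAȳ = 1937298.02 mm³.
x̄ = 2396291.67/24925.50 = 96.14 mm; ȳ = 1937298.02/24925.50 = 77.72 mm.

x̄ = 96.14 mm, ȳ = 77.72 mm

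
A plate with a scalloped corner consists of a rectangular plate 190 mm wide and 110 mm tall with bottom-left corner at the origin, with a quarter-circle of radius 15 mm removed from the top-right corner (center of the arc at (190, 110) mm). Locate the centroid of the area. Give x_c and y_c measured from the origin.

x_c = 94.24 mm, y_c = 54.59 mm

plate: A = 190 × 110 = 20900.00, centroid at (95.00, 55.00).
removed quarter-circle: A = −¼π·15² = -176.71, centroid at (183.63, 103.63).
ΣA = 20723.29 mm²
ΣAx_c = (20900.00)(95.00) + (-176.71)(183.63) = 1953049.23 mm³
ΣAy_c = (20900.00)(55.00) + (-176.71)(103.63) = 1131186.40 mm³
x_c = 1953049.23 / 20723.29 = 94.24 mm
y_c = 1131186.40 / 20723.29 = 54.59 mm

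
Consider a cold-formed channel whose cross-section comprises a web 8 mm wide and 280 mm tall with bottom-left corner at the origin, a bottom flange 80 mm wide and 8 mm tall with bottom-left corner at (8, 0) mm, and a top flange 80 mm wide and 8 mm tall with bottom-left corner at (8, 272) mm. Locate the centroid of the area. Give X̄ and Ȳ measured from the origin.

X̄ = 20.00 mm, Ȳ = 140.00 mm

Part | A | x̄ᵢ | ȳᵢ | A·x̄ᵢ | A·ȳᵢ
web | 2240.00 | 4.00 | 140.00 | 8960.00 | 313600.00
bottom flange | 640.00 | 48.00 | 4.00 | 30720.00 | 2560.00
top flange | 640.00 | 48.00 | 276.00 | 30720.00 | 176640.00
Σ | 3520.00 |  |  | 70400.00 | 492800.00
X̄ = 70400.00 / 3520.00 = 20.00 mm
Ȳ = 492800.00 / 3520.00 = 140.00 mm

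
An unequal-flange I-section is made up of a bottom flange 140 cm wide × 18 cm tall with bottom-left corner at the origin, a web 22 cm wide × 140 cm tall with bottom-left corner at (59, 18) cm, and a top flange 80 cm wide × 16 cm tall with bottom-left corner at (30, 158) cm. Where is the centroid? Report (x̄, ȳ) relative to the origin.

bottom flange: A = 140 × 18 = 2520.00, centroid at (70.00, 9.00).
web: A = 22 × 140 = 3080.00, centroid at (70.00, 88.00).
top flange: A = 80 × 16 = 1280.00, centroid at (70.00, 166.00).
ΣA = 6880.00 cm²
ΣAx̄ = (2520.00)(70.00) + (3080.00)(70.00) + (1280.00)(70.00) = 481600.00 cm³
ΣAȳ = (2520.00)(9.00) + (3080.00)(88.00) + (1280.00)(166.00) = 506200.00 cm³
x̄ = 481600.00 / 6880.00 = 70.00 cm
ȳ = 506200.00 / 6880.00 = 73.58 cm

x̄ = 70.00 cm, ȳ = 73.58 cm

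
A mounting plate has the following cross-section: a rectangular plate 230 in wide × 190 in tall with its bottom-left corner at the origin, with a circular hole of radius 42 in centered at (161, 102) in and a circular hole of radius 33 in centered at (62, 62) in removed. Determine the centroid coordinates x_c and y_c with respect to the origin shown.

plate: A = 230 × 190 = 43700.00, centroid at (115.00, 95.00).
hole 1: A = −π·42² = -5541.77, centroid at (161.00, 102.00).
hole 2: A = −π·33² = -3421.19, centroid at (62.00, 62.00).
ΣA = 34737.04 in²
ΣAx_c = (43700.00)(115.00) + (-5541.77)(161.00) + (-3421.19)(62.00) = 3921161.07 in³
ΣAy_c = (43700.00)(95.00) + (-5541.77)(102.00) + (-3421.19)(62.00) = 3374125.46 in³
x_c = 3921161.07 / 34737.04 = 112.88 in
y_c = 3374125.46 / 34737.04 = 97.13 in

x_c = 112.88 in, y_c = 97.13 in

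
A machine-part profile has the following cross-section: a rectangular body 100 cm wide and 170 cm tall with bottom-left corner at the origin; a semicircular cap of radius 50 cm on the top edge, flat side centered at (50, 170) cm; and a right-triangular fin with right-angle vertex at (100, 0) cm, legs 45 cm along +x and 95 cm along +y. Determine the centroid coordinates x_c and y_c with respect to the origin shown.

x_c = 56.02 cm, y_c = 98.14 cm

rectangular body: A = 100 × 170 = 17000.00, centroid at (50.00, 85.00).
semicircular top: A = ½π·50² = 3926.99, centroid at (50.00, 191.22).
triangular fin: A = ½·45·95 = 2137.50, centroid at (115.00, 31.67).
ΣA = 23064.49 cm²
ΣAx_c = (17000.00)(50.00) + (3926.99)(50.00) + (2137.50)(115.00) = 1292162.04 cm³
ΣAy_c = (17000.00)(85.00) + (3926.99)(191.22) + (2137.50)(31.67) = 2263609.27 cm³
x_c = 1292162.04 / 23064.49 = 56.02 cm
y_c = 2263609.27 / 23064.49 = 98.14 cm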